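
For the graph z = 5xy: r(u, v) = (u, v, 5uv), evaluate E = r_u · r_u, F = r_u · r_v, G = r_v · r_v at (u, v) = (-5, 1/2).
E = 29/4;  F = -125/2;  G = 626

Partials: r_u = (1, 0, 5*v), r_v = (0, 1, 5*u). As functions of (u, v):
  E = r_u · r_u = 25*v^2 + 1,
  F = r_u · r_v = 25*u*v,
  G = r_v · r_v = 25*u^2 + 1.
Evaluating at (u, v) = (-5, 1/2): E = 29/4, F = -125/2, G = 626.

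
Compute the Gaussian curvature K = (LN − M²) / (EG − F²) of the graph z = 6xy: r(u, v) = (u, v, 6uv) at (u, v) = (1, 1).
K = -36/5329

Coefficients of the first fundamental form: E = 36*v^2 + 1, F = 36*u*v, G = 36*u^2 + 1.
Coefficients of the second fundamental form: L = 0, M = 6/sqrt(36*u^2 + 36*v^2 + 1), N = 0.
Assemble K = (LN − M²)/(EG − F²) = -36/(1296*u^4 + 2592*u^2*v^2 + 72*u^2 + 1296*v^4 + 72*v^2 + 1). At (u, v) = (1, 1): K = -36/5329.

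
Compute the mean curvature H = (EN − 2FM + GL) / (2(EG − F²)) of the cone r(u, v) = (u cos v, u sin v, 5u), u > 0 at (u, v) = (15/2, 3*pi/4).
H = sqrt(26)/78

With E = 26, F = 0, G = u^2, L = 0, M = 0, N = 5*sqrt(26)*u^2/(26*Abs(u)), assemble
  H = (EN − 2FM + GL) / (2(EG − F²)) = 5*sqrt(26)/(52*Abs(u)).
At (u, v) = (15/2, 3*pi/4): H = sqrt(26)/78.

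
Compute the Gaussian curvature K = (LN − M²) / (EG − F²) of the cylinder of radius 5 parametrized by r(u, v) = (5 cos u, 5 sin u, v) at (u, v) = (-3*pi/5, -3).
K = 0

Coefficients of the first fundamental form: E = 25, F = 0, G = 1.
Coefficients of the second fundamental form: L = -5, M = 0, N = 0.
Assemble K = (LN − M²)/(EG − F²) = 0. At (u, v) = (-3*pi/5, -3): K = 0.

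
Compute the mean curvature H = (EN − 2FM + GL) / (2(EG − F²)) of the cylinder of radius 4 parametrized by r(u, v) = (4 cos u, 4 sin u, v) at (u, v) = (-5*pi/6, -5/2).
H = -1/8

With E = 16, F = 0, G = 1, L = -4, M = 0, N = 0, assemble
  H = (EN − 2FM + GL) / (2(EG − F²)) = -1/8.
At (u, v) = (-5*pi/6, -5/2): H = -1/8.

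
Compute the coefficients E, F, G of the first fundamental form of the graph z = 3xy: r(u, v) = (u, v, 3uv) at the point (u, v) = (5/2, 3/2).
E = 85/4;  F = 135/4;  G = 229/4

Partials: r_u = (1, 0, 3*v), r_v = (0, 1, 3*u). As functions of (u, v):
  E = r_u · r_u = 9*v^2 + 1,
  F = r_u · r_v = 9*u*v,
  G = r_v · r_v = 9*u^2 + 1.
Evaluating at (u, v) = (5/2, 3/2): E = 85/4, F = 135/4, G = 229/4.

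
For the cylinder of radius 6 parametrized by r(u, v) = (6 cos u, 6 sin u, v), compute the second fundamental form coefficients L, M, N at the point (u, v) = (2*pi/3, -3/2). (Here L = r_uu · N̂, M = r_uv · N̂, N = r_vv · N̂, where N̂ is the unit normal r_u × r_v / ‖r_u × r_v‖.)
L = -6;  M = 0;  N = 0

Compute the unit normal N̂(u, v) = (cos(u), sin(u), 0), and the second partials r_uu, r_uv, r_vv. Take dot products:
  L(u, v) = r_uu · N̂ = -6,
  M(u, v) = r_uv · N̂ = 0,
  N(u, v) = r_vv · N̂ = 0.
Evaluating at (u, v) = (2*pi/3, -3/2):
  L = -6, M = 0, N = 0.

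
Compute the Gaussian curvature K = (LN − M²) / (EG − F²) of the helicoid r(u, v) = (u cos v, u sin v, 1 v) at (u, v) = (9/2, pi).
K = -16/7225

Coefficients of the first fundamental form: E = 1, F = 0, G = u^2 + 1.
Coefficients of the second fundamental form: L = 0, M = -1/sqrt(u^2 + 1), N = 0.
Assemble K = (LN − M²)/(EG − F²) = -1/(u^2 + 1)^2. At (u, v) = (9/2, pi): K = -16/7225.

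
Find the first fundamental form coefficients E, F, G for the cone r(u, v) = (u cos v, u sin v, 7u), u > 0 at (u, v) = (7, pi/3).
E = 50;  F = 0;  G = 49

Partials: r_u = (cos(v), sin(v), 7), r_v = (-u*sin(v), u*cos(v), 0). As functions of (u, v):
  E = r_u · r_u = 50,
  F = r_u · r_v = 0,
  G = r_v · r_v = u^2.
Evaluating at (u, v) = (7, pi/3): E = 50, F = 0, G = 49.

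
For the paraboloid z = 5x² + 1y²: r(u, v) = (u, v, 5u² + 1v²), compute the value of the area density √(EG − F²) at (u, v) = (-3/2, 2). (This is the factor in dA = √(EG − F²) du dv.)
√(EG − F²)|_{(-3/2, 2)} = 11*sqrt(2)

E = 100*u^2 + 1, F = 20*u*v, G = 4*v^2 + 1, so EG − F² = 100*u^2 + 4*v^2 + 1. Taking the positive square root: √(EG − F²) = sqrt(100*u^2 + 4*v^2 + 1). At (u, v) = (-3/2, 2): 11*sqrt(2).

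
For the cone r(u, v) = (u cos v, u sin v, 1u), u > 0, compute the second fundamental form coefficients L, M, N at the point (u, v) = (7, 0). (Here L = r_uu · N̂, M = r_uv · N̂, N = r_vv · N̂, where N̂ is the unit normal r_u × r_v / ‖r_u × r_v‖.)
L = 0;  M = 0;  N = 7*sqrt(2)/2

Compute the unit normal N̂(u, v) = (-sqrt(2)*u*cos(v)/(2*Abs(u)), -sqrt(2)*u*sin(v)/(2*Abs(u)), sqrt(2)*u/(2*Abs(u))), and the second partials r_uu, r_uv, r_vv. Take dot products:
  L(u, v) = r_uu · N̂ = 0,
  M(u, v) = r_uv · N̂ = 0,
  N(u, v) = r_vv · N̂ = sqrt(2)*u^2/(2*Abs(u)).
Evaluating at (u, v) = (7, 0):
  L = 0, M = 0, N = 7*sqrt(2)/2.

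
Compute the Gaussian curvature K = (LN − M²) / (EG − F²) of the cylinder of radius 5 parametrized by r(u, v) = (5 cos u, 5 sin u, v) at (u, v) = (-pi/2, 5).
K = 0

Coefficients of the first fundamental form: E = 25, F = 0, G = 1.
Coefficients of the second fundamental form: L = -5, M = 0, N = 0.
Assemble K = (LN − M²)/(EG − F²) = 0. At (u, v) = (-pi/2, 5): K = 0.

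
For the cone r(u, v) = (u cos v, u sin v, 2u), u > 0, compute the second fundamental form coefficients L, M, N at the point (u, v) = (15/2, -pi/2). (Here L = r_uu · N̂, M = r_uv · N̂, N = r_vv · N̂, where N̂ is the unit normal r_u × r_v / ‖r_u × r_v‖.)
L = 0;  M = 0;  N = 3*sqrt(5)

Compute the unit normal N̂(u, v) = (-2*sqrt(5)*u*cos(v)/(5*Abs(u)), -2*sqrt(5)*u*sin(v)/(5*Abs(u)), sqrt(5)*u/(5*Abs(u))), and the second partials r_uu, r_uv, r_vv. Take dot products:
  L(u, v) = r_uu · N̂ = 0,
  M(u, v) = r_uv · N̂ = 0,
  N(u, v) = r_vv · N̂ = 2*sqrt(5)*u^2/(5*Abs(u)).
Evaluating at (u, v) = (15/2, -pi/2):
  L = 0, M = 0, N = 3*sqrt(5).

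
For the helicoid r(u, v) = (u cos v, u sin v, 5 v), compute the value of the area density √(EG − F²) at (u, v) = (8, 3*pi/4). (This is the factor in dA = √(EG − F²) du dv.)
√(EG − F²)|_{(8, 3*pi/4)} = sqrt(89)

E = 1, F = 0, G = u^2 + 25, so EG − F² = u^2 + 25. Taking the positive square root: √(EG − F²) = sqrt(u^2 + 25). At (u, v) = (8, 3*pi/4): sqrt(89).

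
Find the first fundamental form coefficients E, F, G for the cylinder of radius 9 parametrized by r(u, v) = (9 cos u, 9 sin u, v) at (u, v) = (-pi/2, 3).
E = 81;  F = 0;  G = 1

Partials: r_u = (-9*sin(u), 9*cos(u), 0), r_v = (0, 0, 1). As functions of (u, v):
  E = r_u · r_u = 81,
  F = r_u · r_v = 0,
  G = r_v · r_v = 1.
Evaluating at (u, v) = (-pi/2, 3): E = 81, F = 0, G = 1.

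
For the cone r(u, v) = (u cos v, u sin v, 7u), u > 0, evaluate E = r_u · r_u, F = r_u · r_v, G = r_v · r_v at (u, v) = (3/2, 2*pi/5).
E = 50;  F = 0;  G = 9/4

Partials: r_u = (cos(v), sin(v), 7), r_v = (-u*sin(v), u*cos(v), 0). As functions of (u, v):
  E = r_u · r_u = 50,
  F = r_u · r_v = 0,
  G = r_v · r_v = u^2.
Evaluating at (u, v) = (3/2, 2*pi/5): E = 50, F = 0, G = 9/4.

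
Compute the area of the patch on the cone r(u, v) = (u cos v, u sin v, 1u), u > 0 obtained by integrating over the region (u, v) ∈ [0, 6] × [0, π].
Area = 18*sqrt(2)*pi

Area = ∫∫ √(EG − F²) du dv with √(EG − F²) = sqrt(2)*Abs(u). Integrating over [0, 6] × [0, π] gives 18*sqrt(2)*pi.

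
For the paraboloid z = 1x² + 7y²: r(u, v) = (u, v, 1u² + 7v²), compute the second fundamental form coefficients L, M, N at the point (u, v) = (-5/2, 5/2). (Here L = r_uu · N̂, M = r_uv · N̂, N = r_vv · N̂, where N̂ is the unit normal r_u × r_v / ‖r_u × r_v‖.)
L = 2*sqrt(139)/417;  M = 0;  N = 14*sqrt(139)/417

Compute the unit normal N̂(u, v) = (-2*u/sqrt(4*u^2 + 196*v^2 + 1), -14*v/sqrt(4*u^2 + 196*v^2 + 1), 1/sqrt(4*u^2 + 196*v^2 + 1)), and the second partials r_uu, r_uv, r_vv. Take dot products:
  L(u, v) = r_uu · N̂ = 2/sqrt(4*u^2 + 196*v^2 + 1),
  M(u, v) = r_uv · N̂ = 0,
  N(u, v) = r_vv · N̂ = 14/sqrt(4*u^2 + 196*v^2 + 1).
Evaluating at (u, v) = (-5/2, 5/2):
  L = 2*sqrt(139)/417, M = 0, N = 14*sqrt(139)/417.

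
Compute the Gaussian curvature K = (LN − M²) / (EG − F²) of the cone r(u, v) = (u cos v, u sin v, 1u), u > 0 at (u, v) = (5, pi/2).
K = 0

Coefficients of the first fundamental form: E = 2, F = 0, G = u^2.
Coefficients of the second fundamental form: L = 0, M = 0, N = sqrt(2)*u^2/(2*Abs(u)).
Assemble K = (LN − M²)/(EG − F²) = 0. At (u, v) = (5, pi/2): K = 0.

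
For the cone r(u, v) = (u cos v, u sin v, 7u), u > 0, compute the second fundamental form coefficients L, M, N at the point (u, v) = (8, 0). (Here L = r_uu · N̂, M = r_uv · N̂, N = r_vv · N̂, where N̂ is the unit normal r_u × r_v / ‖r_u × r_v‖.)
L = 0;  M = 0;  N = 28*sqrt(2)/5

Compute the unit normal N̂(u, v) = (-7*sqrt(2)*u*cos(v)/(10*Abs(u)), -7*sqrt(2)*u*sin(v)/(10*Abs(u)), sqrt(2)*u/(10*Abs(u))), and the second partials r_uu, r_uv, r_vv. Take dot products:
  L(u, v) = r_uu · N̂ = 0,
  M(u, v) = r_uv · N̂ = 0,
  N(u, v) = r_vv · N̂ = 7*sqrt(2)*u^2/(10*Abs(u)).
Evaluating at (u, v) = (8, 0):
  L = 0, M = 0, N = 28*sqrt(2)/5.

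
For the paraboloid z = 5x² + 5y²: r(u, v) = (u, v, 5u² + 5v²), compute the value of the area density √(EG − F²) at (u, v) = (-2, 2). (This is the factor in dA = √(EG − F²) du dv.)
√(EG − F²)|_{(-2, 2)} = 3*sqrt(89)

E = 100*u^2 + 1, F = 100*u*v, G = 100*v^2 + 1, so EG − F² = 100*u^2 + 100*v^2 + 1. Taking the positive square root: √(EG − F²) = sqrt(100*u^2 + 100*v^2 + 1). At (u, v) = (-2, 2): 3*sqrt(89).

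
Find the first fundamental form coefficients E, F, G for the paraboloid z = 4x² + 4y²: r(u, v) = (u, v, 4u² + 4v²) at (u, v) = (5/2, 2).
E = 401;  F = 320;  G = 257

Partials: r_u = (1, 0, 8*u), r_v = (0, 1, 8*v). As functions of (u, v):
  E = r_u · r_u = 64*u^2 + 1,
  F = r_u · r_v = 64*u*v,
  G = r_v · r_v = 64*v^2 + 1.
Evaluating at (u, v) = (5/2, 2): E = 401, F = 320, G = 257.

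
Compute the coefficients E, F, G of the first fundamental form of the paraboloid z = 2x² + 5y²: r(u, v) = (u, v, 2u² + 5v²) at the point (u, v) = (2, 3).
E = 65;  F = 240;  G = 901

Partials: r_u = (1, 0, 4*u), r_v = (0, 1, 10*v). As functions of (u, v):
  E = r_u · r_u = 16*u^2 + 1,
  F = r_u · r_v = 40*u*v,
  G = r_v · r_v = 100*v^2 + 1.
Evaluating at (u, v) = (2, 3): E = 65, F = 240, G = 901.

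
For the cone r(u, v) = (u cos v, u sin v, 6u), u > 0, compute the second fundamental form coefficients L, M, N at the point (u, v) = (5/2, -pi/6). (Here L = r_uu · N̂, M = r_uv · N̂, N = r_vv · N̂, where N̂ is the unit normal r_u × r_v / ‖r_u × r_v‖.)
L = 0;  M = 0;  N = 15*sqrt(37)/37

Compute the unit normal N̂(u, v) = (-6*sqrt(37)*u*cos(v)/(37*Abs(u)), -6*sqrt(37)*u*sin(v)/(37*Abs(u)), sqrt(37)*u/(37*Abs(u))), and the second partials r_uu, r_uv, r_vv. Take dot products:
  L(u, v) = r_uu · N̂ = 0,
  M(u, v) = r_uv · N̂ = 0,
  N(u, v) = r_vv · N̂ = 6*sqrt(37)*u^2/(37*Abs(u)).
Evaluating at (u, v) = (5/2, -pi/6):
  L = 0, M = 0, N = 15*sqrt(37)/37.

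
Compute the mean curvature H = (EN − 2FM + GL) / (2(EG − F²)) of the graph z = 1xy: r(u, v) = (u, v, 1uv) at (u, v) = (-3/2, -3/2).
H = -9*sqrt(22)/242

With E = v^2 + 1, F = u*v, G = u^2 + 1, L = 0, M = 1/sqrt(u^2 + v^2 + 1), N = 0, assemble
  H = (EN − 2FM + GL) / (2(EG − F²)) = -u*v/(u^2 + v^2 + 1)^(3/2).
At (u, v) = (-3/2, -3/2): H = -9*sqrt(22)/242.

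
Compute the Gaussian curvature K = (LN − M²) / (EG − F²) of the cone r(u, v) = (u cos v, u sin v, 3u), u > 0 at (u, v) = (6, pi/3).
K = 0

Coefficients of the first fundamental form: E = 10, F = 0, G = u^2.
Coefficients of the second fundamental form: L = 0, M = 0, N = 3*sqrt(10)*u^2/(10*Abs(u)).
Assemble K = (LN − M²)/(EG − F²) = 0. At (u, v) = (6, pi/3): K = 0.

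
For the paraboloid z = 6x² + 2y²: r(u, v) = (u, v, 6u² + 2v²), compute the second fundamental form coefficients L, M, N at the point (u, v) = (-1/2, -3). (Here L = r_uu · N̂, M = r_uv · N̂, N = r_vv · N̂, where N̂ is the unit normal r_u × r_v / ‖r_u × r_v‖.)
L = 12*sqrt(181)/181;  M = 0;  N = 4*sqrt(181)/181

Compute the unit normal N̂(u, v) = (-12*u/sqrt(144*u^2 + 16*v^2 + 1), -4*v/sqrt(144*u^2 + 16*v^2 + 1), 1/sqrt(144*u^2 + 16*v^2 + 1)), and the second partials r_uu, r_uv, r_vv. Take dot products:
  L(u, v) = r_uu · N̂ = 12/sqrt(144*u^2 + 16*v^2 + 1),
  M(u, v) = r_uv · N̂ = 0,
  N(u, v) = r_vv · N̂ = 4/sqrt(144*u^2 + 16*v^2 + 1).
Evaluating at (u, v) = (-1/2, -3):
  L = 12*sqrt(181)/181, M = 0, N = 4*sqrt(181)/181.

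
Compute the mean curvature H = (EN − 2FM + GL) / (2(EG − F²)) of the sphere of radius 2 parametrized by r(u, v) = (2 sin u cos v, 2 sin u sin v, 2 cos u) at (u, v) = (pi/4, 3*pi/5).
H = -1/2

With E = 4, F = 0, G = 4*sin(u)^2, L = -2*sin(u)/Abs(sin(u)), M = 0, N = -2*sin(u)^3/Abs(sin(u)), assemble
  H = (EN − 2FM + GL) / (2(EG − F²)) = -sin(u)/(2*Abs(sin(u))).
At (u, v) = (pi/4, 3*pi/5): H = -1/2.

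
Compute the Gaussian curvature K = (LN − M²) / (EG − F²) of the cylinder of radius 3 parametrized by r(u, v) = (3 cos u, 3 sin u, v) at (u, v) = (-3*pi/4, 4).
K = 0

Coefficients of the first fundamental form: E = 9, F = 0, G = 1.
Coefficients of the second fundamental form: L = -3, M = 0, N = 0.
Assemble K = (LN − M²)/(EG − F²) = 0. At (u, v) = (-3*pi/4, 4): K = 0.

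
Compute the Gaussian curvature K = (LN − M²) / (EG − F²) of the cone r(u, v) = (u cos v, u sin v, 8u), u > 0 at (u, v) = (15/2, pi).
K = 0

Coefficients of the first fundamental form: E = 65, F = 0, G = u^2.
Coefficients of the second fundamental form: L = 0, M = 0, N = 8*sqrt(65)*u^2/(65*Abs(u)).
Assemble K = (LN − M²)/(EG − F²) = 0. At (u, v) = (15/2, pi): K = 0.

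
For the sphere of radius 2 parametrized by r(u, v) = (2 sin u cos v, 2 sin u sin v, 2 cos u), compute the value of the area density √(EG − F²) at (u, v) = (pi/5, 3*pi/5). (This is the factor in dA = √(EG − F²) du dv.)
√(EG − F²)|_{(pi/5, 3*pi/5)} = sqrt(10 - 2*sqrt(5))

E = 4, F = 0, G = 4*sin(u)^2, so EG − F² = 16*sin(u)^2. Taking the positive square root: √(EG − F²) = 4*Abs(sin(u)). At (u, v) = (pi/5, 3*pi/5): sqrt(10 - 2*sqrt(5)).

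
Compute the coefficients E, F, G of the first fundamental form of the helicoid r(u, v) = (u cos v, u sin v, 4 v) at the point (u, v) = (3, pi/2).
E = 1;  F = 0;  G = 25

Partials: r_u = (cos(v), sin(v), 0), r_v = (-u*sin(v), u*cos(v), 4). As functions of (u, v):
  E = r_u · r_u = 1,
  F = r_u · r_v = 0,
  G = r_v · r_v = u^2 + 16.
Evaluating at (u, v) = (3, pi/2): E = 1, F = 0, G = 25.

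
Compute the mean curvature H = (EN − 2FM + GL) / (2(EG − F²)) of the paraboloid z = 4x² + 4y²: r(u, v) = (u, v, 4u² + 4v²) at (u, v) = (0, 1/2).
H = 72*sqrt(17)/289

With E = 64*u^2 + 1, F = 64*u*v, G = 64*v^2 + 1, L = 8/sqrt(64*u^2 + 64*v^2 + 1), M = 0, N = 8/sqrt(64*u^2 + 64*v^2 + 1), assemble
  H = (EN − 2FM + GL) / (2(EG − F²)) = 8*(32*u^2 + 32*v^2 + 1)/(64*u^2 + 64*v^2 + 1)^(3/2).
At (u, v) = (0, 1/2): H = 72*sqrt(17)/289.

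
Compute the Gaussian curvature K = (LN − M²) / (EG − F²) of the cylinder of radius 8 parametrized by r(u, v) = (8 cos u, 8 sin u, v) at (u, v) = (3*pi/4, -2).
K = 0

Coefficients of the first fundamental form: E = 64, F = 0, G = 1.
Coefficients of the second fundamental form: L = -8, M = 0, N = 0.
Assemble K = (LN − M²)/(EG − F²) = 0. At (u, v) = (3*pi/4, -2): K = 0.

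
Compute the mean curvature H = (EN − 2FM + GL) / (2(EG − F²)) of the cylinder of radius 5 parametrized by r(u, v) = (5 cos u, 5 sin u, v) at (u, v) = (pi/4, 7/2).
H = -1/10

With E = 25, F = 0, G = 1, L = -5, M = 0, N = 0, assemble
  H = (EN − 2FM + GL) / (2(EG − F²)) = -1/10.
At (u, v) = (pi/4, 7/2): H = -1/10.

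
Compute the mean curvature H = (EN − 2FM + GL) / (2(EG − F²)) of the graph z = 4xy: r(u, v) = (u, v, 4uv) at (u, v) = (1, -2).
H = 128/729

With E = 16*v^2 + 1, F = 16*u*v, G = 16*u^2 + 1, L = 0, M = 4/sqrt(16*u^2 + 16*v^2 + 1), N = 0, assemble
  H = (EN − 2FM + GL) / (2(EG − F²)) = -64*u*v/(16*u^2 + 16*v^2 + 1)^(3/2).
At (u, v) = (1, -2): H = 128/729.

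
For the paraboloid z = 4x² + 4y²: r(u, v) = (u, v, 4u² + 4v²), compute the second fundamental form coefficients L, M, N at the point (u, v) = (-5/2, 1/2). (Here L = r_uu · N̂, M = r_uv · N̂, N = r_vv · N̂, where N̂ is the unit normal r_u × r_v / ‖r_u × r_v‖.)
L = 8*sqrt(417)/417;  M = 0;  N = 8*sqrt(417)/417

Compute the unit normal N̂(u, v) = (-8*u/sqrt(64*u^2 + 64*v^2 + 1), -8*v/sqrt(64*u^2 + 64*v^2 + 1), 1/sqrt(64*u^2 + 64*v^2 + 1)), and the second partials r_uu, r_uv, r_vv. Take dot products:
  L(u, v) = r_uu · N̂ = 8/sqrt(64*u^2 + 64*v^2 + 1),
  M(u, v) = r_uv · N̂ = 0,
  N(u, v) = r_vv · N̂ = 8/sqrt(64*u^2 + 64*v^2 + 1).
Evaluating at (u, v) = (-5/2, 1/2):
  L = 8*sqrt(417)/417, M = 0, N = 8*sqrt(417)/417.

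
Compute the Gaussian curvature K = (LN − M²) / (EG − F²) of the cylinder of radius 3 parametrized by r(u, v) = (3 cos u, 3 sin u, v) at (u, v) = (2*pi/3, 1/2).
K = 0

Coefficients of the first fundamental form: E = 9, F = 0, G = 1.
Coefficients of the second fundamental form: L = -3, M = 0, N = 0.
Assemble K = (LN − M²)/(EG − F²) = 0. At (u, v) = (2*pi/3, 1/2): K = 0.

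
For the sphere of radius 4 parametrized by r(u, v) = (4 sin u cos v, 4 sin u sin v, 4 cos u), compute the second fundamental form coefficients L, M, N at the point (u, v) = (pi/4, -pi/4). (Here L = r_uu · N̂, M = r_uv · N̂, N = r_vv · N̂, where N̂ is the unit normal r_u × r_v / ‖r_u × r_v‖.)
L = -4;  M = 0;  N = -2

Compute the unit normal N̂(u, v) = (sin(u)^2*cos(v)/Abs(sin(u)), sin(u)^2*sin(v)/Abs(sin(u)), sin(2*u)/(2*Abs(sin(u)))), and the second partials r_uu, r_uv, r_vv. Take dot products:
  L(u, v) = r_uu · N̂ = -4*sin(u)/Abs(sin(u)),
  M(u, v) = r_uv · N̂ = 0,
  N(u, v) = r_vv · N̂ = -4*sin(u)^3/Abs(sin(u)).
Evaluating at (u, v) = (pi/4, -pi/4):
  L = -4, M = 0, N = -2.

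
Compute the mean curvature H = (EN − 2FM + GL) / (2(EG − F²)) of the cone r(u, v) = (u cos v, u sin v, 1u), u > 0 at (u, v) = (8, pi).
H = sqrt(2)/32

With E = 2, F = 0, G = u^2, L = 0, M = 0, N = sqrt(2)*u^2/(2*Abs(u)), assemble
  H = (EN − 2FM + GL) / (2(EG − F²)) = sqrt(2)/(4*Abs(u)).
At (u, v) = (8, pi): H = sqrt(2)/32.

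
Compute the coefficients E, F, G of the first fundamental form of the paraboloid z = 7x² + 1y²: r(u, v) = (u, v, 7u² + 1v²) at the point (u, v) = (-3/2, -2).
E = 442;  F = 84;  G = 17

Partials: r_u = (1, 0, 14*u), r_v = (0, 1, 2*v). As functions of (u, v):
  E = r_u · r_u = 196*u^2 + 1,
  F = r_u · r_v = 28*u*v,
  G = r_v · r_v = 4*v^2 + 1.
Evaluating at (u, v) = (-3/2, -2): E = 442, F = 84, G = 17.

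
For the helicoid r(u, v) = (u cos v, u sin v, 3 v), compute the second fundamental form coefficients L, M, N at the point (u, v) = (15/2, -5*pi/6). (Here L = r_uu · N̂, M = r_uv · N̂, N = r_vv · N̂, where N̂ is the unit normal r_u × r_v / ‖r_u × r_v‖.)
L = 0;  M = -2*sqrt(29)/29;  N = 0

Compute the unit normal N̂(u, v) = (3*sin(v)/sqrt(u^2 + 9), -3*cos(v)/sqrt(u^2 + 9), u/sqrt(u^2 + 9)), and the second partials r_uu, r_uv, r_vv. Take dot products:
  L(u, v) = r_uu · N̂ = 0,
  M(u, v) = r_uv · N̂ = -3/sqrt(u^2 + 9),
  N(u, v) = r_vv · N̂ = 0.
Evaluating at (u, v) = (15/2, -5*pi/6):
  L = 0, M = -2*sqrt(29)/29, N = 0.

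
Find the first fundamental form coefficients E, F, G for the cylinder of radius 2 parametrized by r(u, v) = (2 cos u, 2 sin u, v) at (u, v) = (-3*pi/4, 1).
E = 4;  F = 0;  G = 1

Partials: r_u = (-2*sin(u), 2*cos(u), 0), r_v = (0, 0, 1). As functions of (u, v):
  E = r_u · r_u = 4,
  F = r_u · r_v = 0,
  G = r_v · r_v = 1.
Evaluating at (u, v) = (-3*pi/4, 1): E = 4, F = 0, G = 1.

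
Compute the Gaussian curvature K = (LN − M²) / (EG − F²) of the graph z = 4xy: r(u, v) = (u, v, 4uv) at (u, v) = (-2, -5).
K = -16/216225

Coefficients of the first fundamental form: E = 16*v^2 + 1, F = 16*u*v, G = 16*u^2 + 1.
Coefficients of the second fundamental form: L = 0, M = 4/sqrt(16*u^2 + 16*v^2 + 1), N = 0.
Assemble K = (LN − M²)/(EG − F²) = -16/(256*u^4 + 512*u^2*v^2 + 32*u^2 + 256*v^4 + 32*v^2 + 1). At (u, v) = (-2, -5): K = -16/216225.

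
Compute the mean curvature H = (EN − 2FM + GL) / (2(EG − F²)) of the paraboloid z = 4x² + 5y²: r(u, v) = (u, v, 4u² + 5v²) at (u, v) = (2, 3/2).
H = 2189*sqrt(482)/232324

With E = 64*u^2 + 1, F = 80*u*v, G = 100*v^2 + 1, L = 8/sqrt(64*u^2 + 100*v^2 + 1), M = 0, N = 10/sqrt(64*u^2 + 100*v^2 + 1), assemble
  H = (EN − 2FM + GL) / (2(EG − F²)) = (320*u^2 + 400*v^2 + 9)/(64*u^2 + 100*v^2 + 1)^(3/2).
At (u, v) = (2, 3/2): H = 2189*sqrt(482)/232324.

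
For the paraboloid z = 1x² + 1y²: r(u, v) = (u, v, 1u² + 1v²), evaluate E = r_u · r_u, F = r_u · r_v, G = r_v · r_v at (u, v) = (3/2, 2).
E = 10;  F = 12;  G = 17

Partials: r_u = (1, 0, 2*u), r_v = (0, 1, 2*v). As functions of (u, v):
  E = r_u · r_u = 4*u^2 + 1,
  F = r_u · r_v = 4*u*v,
  G = r_v · r_v = 4*v^2 + 1.
Evaluating at (u, v) = (3/2, 2): E = 10, F = 12, G = 17.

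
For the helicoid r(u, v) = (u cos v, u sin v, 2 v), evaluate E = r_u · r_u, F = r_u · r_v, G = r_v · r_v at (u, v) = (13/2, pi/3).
E = 1;  F = 0;  G = 185/4

Partials: r_u = (cos(v), sin(v), 0), r_v = (-u*sin(v), u*cos(v), 2). As functions of (u, v):
  E = r_u · r_u = 1,
  F = r_u · r_v = 0,
  G = r_v · r_v = u^2 + 4.
Evaluating at (u, v) = (13/2, pi/3): E = 1, F = 0, G = 185/4.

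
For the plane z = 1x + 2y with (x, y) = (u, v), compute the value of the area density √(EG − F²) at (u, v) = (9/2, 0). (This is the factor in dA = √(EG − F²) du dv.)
√(EG − F²)|_{(9/2, 0)} = sqrt(6)

E = 2, F = 2, G = 5, so EG − F² = 6. Taking the positive square root: √(EG − F²) = sqrt(6). At (u, v) = (9/2, 0): sqrt(6).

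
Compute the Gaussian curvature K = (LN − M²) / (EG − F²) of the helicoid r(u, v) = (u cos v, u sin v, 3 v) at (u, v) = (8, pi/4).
K = -9/5329

Coefficients of the first fundamental form: E = 1, F = 0, G = u^2 + 9.
Coefficients of the second fundamental form: L = 0, M = -3/sqrt(u^2 + 9), N = 0.
Assemble K = (LN − M²)/(EG − F²) = -9/(u^2 + 9)^2. At (u, v) = (8, pi/4): K = -9/5329.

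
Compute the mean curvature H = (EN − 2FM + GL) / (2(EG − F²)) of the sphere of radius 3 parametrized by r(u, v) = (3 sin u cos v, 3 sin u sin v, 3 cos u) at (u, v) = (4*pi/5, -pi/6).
H = -1/3

With E = 9, F = 0, G = 9*sin(u)^2, L = -3*sin(u)/Abs(sin(u)), M = 0, N = -3*sin(u)^3/Abs(sin(u)), assemble
  H = (EN − 2FM + GL) / (2(EG − F²)) = -sin(u)/(3*Abs(sin(u))).
At (u, v) = (4*pi/5, -pi/6): H = -1/3.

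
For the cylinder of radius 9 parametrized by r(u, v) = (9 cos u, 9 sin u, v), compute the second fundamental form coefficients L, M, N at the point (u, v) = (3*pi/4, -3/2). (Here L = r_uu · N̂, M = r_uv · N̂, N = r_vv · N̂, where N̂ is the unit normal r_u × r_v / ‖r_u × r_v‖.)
L = -9;  M = 0;  N = 0

Compute the unit normal N̂(u, v) = (cos(u), sin(u), 0), and the second partials r_uu, r_uv, r_vv. Take dot products:
  L(u, v) = r_uu · N̂ = -9,
  M(u, v) = r_uv · N̂ = 0,
  N(u, v) = r_vv · N̂ = 0.
Evaluating at (u, v) = (3*pi/4, -3/2):
  L = -9, M = 0, N = 0.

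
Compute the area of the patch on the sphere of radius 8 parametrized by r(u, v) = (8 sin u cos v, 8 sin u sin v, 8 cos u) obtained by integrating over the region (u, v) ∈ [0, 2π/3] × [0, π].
Area = 96*pi

Area = ∫∫ √(EG − F²) du dv with √(EG − F²) = 64*Abs(sin(u)). Integrating over [0, 2π/3] × [0, π] gives 96*pi.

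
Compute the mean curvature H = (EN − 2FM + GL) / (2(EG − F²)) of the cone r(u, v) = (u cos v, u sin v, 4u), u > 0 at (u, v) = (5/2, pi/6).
H = 4*sqrt(17)/85

With E = 17, F = 0, G = u^2, L = 0, M = 0, N = 4*sqrt(17)*u^2/(17*Abs(u)), assemble
  H = (EN − 2FM + GL) / (2(EG − F²)) = 2*sqrt(17)/(17*Abs(u)).
At (u, v) = (5/2, pi/6): H = 4*sqrt(17)/85.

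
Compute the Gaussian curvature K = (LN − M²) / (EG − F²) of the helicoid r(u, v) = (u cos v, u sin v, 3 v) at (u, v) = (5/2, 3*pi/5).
K = -144/3721

Coefficients of the first fundamental form: E = 1, F = 0, G = u^2 + 9.
Coefficients of the second fundamental form: L = 0, M = -3/sqrt(u^2 + 9), N = 0.
Assemble K = (LN − M²)/(EG − F²) = -9/(u^2 + 9)^2. At (u, v) = (5/2, 3*pi/5): K = -144/3721.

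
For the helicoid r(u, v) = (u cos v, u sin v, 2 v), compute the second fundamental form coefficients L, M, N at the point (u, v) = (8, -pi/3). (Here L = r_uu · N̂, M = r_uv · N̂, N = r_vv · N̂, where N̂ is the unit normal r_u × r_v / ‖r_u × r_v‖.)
L = 0;  M = -sqrt(17)/17;  N = 0

Compute the unit normal N̂(u, v) = (2*sin(v)/sqrt(u^2 + 4), -2*cos(v)/sqrt(u^2 + 4), u/sqrt(u^2 + 4)), and the second partials r_uu, r_uv, r_vv. Take dot products:
  L(u, v) = r_uu · N̂ = 0,
  M(u, v) = r_uv · N̂ = -2/sqrt(u^2 + 4),
  N(u, v) = r_vv · N̂ = 0.
Evaluating at (u, v) = (8, -pi/3):
  L = 0, M = -sqrt(17)/17, N = 0.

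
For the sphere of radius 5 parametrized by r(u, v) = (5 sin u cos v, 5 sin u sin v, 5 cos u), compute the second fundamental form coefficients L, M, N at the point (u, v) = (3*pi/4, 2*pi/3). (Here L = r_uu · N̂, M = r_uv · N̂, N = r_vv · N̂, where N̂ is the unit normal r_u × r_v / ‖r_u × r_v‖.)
L = -5;  M = 0;  N = -5/2

Compute the unit normal N̂(u, v) = (sin(u)^2*cos(v)/Abs(sin(u)), sin(u)^2*sin(v)/Abs(sin(u)), sin(2*u)/(2*Abs(sin(u)))), and the second partials r_uu, r_uv, r_vv. Take dot products:
  L(u, v) = r_uu · N̂ = -5*sin(u)/Abs(sin(u)),
  M(u, v) = r_uv · N̂ = 0,
  N(u, v) = r_vv · N̂ = -5*sin(u)^3/Abs(sin(u)).
Evaluating at (u, v) = (3*pi/4, 2*pi/3):
  L = -5, M = 0, N = -5/2.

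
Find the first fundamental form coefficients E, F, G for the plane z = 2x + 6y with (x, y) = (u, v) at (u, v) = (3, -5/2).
E = 5;  F = 12;  G = 37

Partials: r_u = (1, 0, 2), r_v = (0, 1, 6). As functions of (u, v):
  E = r_u · r_u = 5,
  F = r_u · r_v = 12,
  G = r_v · r_v = 37.
Evaluating at (u, v) = (3, -5/2): E = 5, F = 12, G = 37.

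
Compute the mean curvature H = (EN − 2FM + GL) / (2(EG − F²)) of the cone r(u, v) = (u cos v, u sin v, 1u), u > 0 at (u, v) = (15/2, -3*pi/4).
H = sqrt(2)/30

With E = 2, F = 0, G = u^2, L = 0, M = 0, N = sqrt(2)*u^2/(2*Abs(u)), assemble
  H = (EN − 2FM + GL) / (2(EG − F²)) = sqrt(2)/(4*Abs(u)).
At (u, v) = (15/2, -3*pi/4): H = sqrt(2)/30.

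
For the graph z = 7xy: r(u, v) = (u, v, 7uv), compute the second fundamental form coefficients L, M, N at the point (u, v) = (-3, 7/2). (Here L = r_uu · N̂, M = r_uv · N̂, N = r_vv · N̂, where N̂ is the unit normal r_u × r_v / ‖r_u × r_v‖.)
L = 0;  M = 14*sqrt(4169)/4169;  N = 0

Compute the unit normal N̂(u, v) = (-7*v/sqrt(49*u^2 + 49*v^2 + 1), -7*u/sqrt(49*u^2 + 49*v^2 + 1), 1/sqrt(49*u^2 + 49*v^2 + 1)), and the second partials r_uu, r_uv, r_vv. Take dot products:
  L(u, v) = r_uu · N̂ = 0,
  M(u, v) = r_uv · N̂ = 7/sqrt(49*u^2 + 49*v^2 + 1),
  N(u, v) = r_vv · N̂ = 0.
Evaluating at (u, v) = (-3, 7/2):
  L = 0, M = 14*sqrt(4169)/4169, N = 0.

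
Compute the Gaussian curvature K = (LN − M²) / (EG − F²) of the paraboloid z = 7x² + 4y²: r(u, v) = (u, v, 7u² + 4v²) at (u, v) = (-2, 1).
K = 112/720801

Coefficients of the first fundamental form: E = 196*u^2 + 1, F = 112*u*v, G = 64*v^2 + 1.
Coefficients of the second fundamental form: L = 14/sqrt(196*u^2 + 64*v^2 + 1), M = 0, N = 8/sqrt(196*u^2 + 64*v^2 + 1).
Assemble K = (LN − M²)/(EG − F²) = 112/(38416*u^4 + 25088*u^2*v^2 + 392*u^2 + 4096*v^4 + 128*v^2 + 1). At (u, v) = (-2, 1): K = 112/720801.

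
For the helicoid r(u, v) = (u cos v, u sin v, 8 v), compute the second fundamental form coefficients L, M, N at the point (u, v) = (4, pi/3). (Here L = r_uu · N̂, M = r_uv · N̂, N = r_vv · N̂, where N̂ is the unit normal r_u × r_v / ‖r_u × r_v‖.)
L = 0;  M = -2*sqrt(5)/5;  N = 0

Compute the unit normal N̂(u, v) = (8*sin(v)/sqrt(u^2 + 64), -8*cos(v)/sqrt(u^2 + 64), u/sqrt(u^2 + 64)), and the second partials r_uu, r_uv, r_vv. Take dot products:
  L(u, v) = r_uu · N̂ = 0,
  M(u, v) = r_uv · N̂ = -8/sqrt(u^2 + 64),
  N(u, v) = r_vv · N̂ = 0.
Evaluating at (u, v) = (4, pi/3):
  L = 0, M = -2*sqrt(5)/5, N = 0.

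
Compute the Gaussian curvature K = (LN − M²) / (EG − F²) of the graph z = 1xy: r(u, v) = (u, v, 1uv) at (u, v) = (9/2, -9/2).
K = -4/6889

Coefficients of the first fundamental form: E = v^2 + 1, F = u*v, G = u^2 + 1.
Coefficients of the second fundamental form: L = 0, M = 1/sqrt(u^2 + v^2 + 1), N = 0.
Assemble K = (LN − M²)/(EG − F²) = 1/((u^2*v^2 - (u^2 + 1)*(v^2 + 1))*(u^2 + v^2 + 1)). At (u, v) = (9/2, -9/2): K = -4/6889.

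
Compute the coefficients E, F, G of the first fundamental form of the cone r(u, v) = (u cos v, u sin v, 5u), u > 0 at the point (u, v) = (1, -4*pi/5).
E = 26;  F = 0;  G = 1

Partials: r_u = (cos(v), sin(v), 5), r_v = (-u*sin(v), u*cos(v), 0). As functions of (u, v):
  E = r_u · r_u = 26,
  F = r_u · r_v = 0,
  G = r_v · r_v = u^2.
Evaluating at (u, v) = (1, -4*pi/5): E = 26, F = 0, G = 1.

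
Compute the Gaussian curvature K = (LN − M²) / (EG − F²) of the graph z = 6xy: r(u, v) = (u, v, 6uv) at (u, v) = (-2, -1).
K = -36/32761

Coefficients of the first fundamental form: E = 36*v^2 + 1, F = 36*u*v, G = 36*u^2 + 1.
Coefficients of the second fundamental form: L = 0, M = 6/sqrt(36*u^2 + 36*v^2 + 1), N = 0.
Assemble K = (LN − M²)/(EG − F²) = -36/(1296*u^4 + 2592*u^2*v^2 + 72*u^2 + 1296*v^4 + 72*v^2 + 1). At (u, v) = (-2, -1): K = -36/32761.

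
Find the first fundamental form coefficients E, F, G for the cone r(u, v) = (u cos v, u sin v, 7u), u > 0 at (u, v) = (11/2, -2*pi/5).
E = 50;  F = 0;  G = 121/4

Partials: r_u = (cos(v), sin(v), 7), r_v = (-u*sin(v), u*cos(v), 0). As functions of (u, v):
  E = r_u · r_u = 50,
  F = r_u · r_v = 0,
  G = r_v · r_v = u^2.
Evaluating at (u, v) = (11/2, -2*pi/5): E = 50, F = 0, G = 121/4.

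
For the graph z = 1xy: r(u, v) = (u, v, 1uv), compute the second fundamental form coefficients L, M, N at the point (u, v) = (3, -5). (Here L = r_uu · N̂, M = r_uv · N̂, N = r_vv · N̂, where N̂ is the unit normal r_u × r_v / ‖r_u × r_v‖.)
L = 0;  M = sqrt(35)/35;  N = 0

Compute the unit normal N̂(u, v) = (-v/sqrt(u^2 + v^2 + 1), -u/sqrt(u^2 + v^2 + 1), 1/sqrt(u^2 + v^2 + 1)), and the second partials r_uu, r_uv, r_vv. Take dot products:
  L(u, v) = r_uu · N̂ = 0,
  M(u, v) = r_uv · N̂ = 1/sqrt(u^2 + v^2 + 1),
  N(u, v) = r_vv · N̂ = 0.
Evaluating at (u, v) = (3, -5):
  L = 0, M = sqrt(35)/35, N = 0.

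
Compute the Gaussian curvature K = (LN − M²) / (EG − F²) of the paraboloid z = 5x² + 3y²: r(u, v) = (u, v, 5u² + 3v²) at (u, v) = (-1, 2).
K = 12/12005

Coefficients of the first fundamental form: E = 100*u^2 + 1, F = 60*u*v, G = 36*v^2 + 1.
Coefficients of the second fundamental form: L = 10/sqrt(100*u^2 + 36*v^2 + 1), M = 0, N = 6/sqrt(100*u^2 + 36*v^2 + 1).
Assemble K = (LN − M²)/(EG − F²) = 60/(10000*u^4 + 7200*u^2*v^2 + 200*u^2 + 1296*v^4 + 72*v^2 + 1). At (u, v) = (-1, 2): K = 12/12005.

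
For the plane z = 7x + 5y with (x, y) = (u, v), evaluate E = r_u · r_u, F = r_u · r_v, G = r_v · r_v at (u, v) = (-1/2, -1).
E = 50;  F = 35;  G = 26

Partials: r_u = (1, 0, 7), r_v = (0, 1, 5). As functions of (u, v):
  E = r_u · r_u = 50,
  F = r_u · r_v = 35,
  G = r_v · r_v = 26.
Evaluating at (u, v) = (-1/2, -1): E = 50, F = 35, G = 26.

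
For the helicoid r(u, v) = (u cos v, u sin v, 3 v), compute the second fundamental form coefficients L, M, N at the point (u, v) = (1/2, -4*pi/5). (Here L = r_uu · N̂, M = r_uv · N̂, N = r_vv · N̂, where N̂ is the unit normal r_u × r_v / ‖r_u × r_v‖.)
L = 0;  M = -6*sqrt(37)/37;  N = 0

Compute the unit normal N̂(u, v) = (3*sin(v)/sqrt(u^2 + 9), -3*cos(v)/sqrt(u^2 + 9), u/sqrt(u^2 + 9)), and the second partials r_uu, r_uv, r_vv. Take dot products:
  L(u, v) = r_uu · N̂ = 0,
  M(u, v) = r_uv · N̂ = -3/sqrt(u^2 + 9),
  N(u, v) = r_vv · N̂ = 0.
Evaluating at (u, v) = (1/2, -4*pi/5):
  L = 0, M = -6*sqrt(37)/37, N = 0.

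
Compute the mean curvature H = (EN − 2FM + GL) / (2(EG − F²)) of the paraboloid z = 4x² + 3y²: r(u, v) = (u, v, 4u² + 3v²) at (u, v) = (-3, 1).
H = 1879*sqrt(613)/375769

With E = 64*u^2 + 1, F = 48*u*v, G = 36*v^2 + 1, L = 8/sqrt(64*u^2 + 36*v^2 + 1), M = 0, N = 6/sqrt(64*u^2 + 36*v^2 + 1), assemble
  H = (EN − 2FM + GL) / (2(EG − F²)) = (192*u^2 + 144*v^2 + 7)/(64*u^2 + 36*v^2 + 1)^(3/2).
At (u, v) = (-3, 1): H = 1879*sqrt(613)/375769.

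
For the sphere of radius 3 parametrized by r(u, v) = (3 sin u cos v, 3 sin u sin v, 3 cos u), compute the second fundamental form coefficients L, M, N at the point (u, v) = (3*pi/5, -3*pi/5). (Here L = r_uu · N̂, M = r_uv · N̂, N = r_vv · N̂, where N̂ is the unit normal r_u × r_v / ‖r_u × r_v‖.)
L = -3;  M = 0;  N = -15/8 - 3*sqrt(5)/8

Compute the unit normal N̂(u, v) = (sin(u)^2*cos(v)/Abs(sin(u)), sin(u)^2*sin(v)/Abs(sin(u)), sin(2*u)/(2*Abs(sin(u)))), and the second partials r_uu, r_uv, r_vv. Take dot products:
  L(u, v) = r_uu · N̂ = -3*sin(u)/Abs(sin(u)),
  M(u, v) = r_uv · N̂ = 0,
  N(u, v) = r_vv · N̂ = -3*sin(u)^3/Abs(sin(u)).
Evaluating at (u, v) = (3*pi/5, -3*pi/5):
  L = -3, M = 0, N = -15/8 - 3*sqrt(5)/8.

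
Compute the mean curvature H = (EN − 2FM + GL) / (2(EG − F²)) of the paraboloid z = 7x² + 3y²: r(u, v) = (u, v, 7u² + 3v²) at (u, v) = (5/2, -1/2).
H = 3748*sqrt(1235)/1525225

With E = 196*u^2 + 1, F = 84*u*v, G = 36*v^2 + 1, L = 14/sqrt(196*u^2 + 36*v^2 + 1), M = 0, N = 6/sqrt(196*u^2 + 36*v^2 + 1), assemble
  H = (EN − 2FM + GL) / (2(EG − F²)) = 2*(294*u^2 + 126*v^2 + 5)/(196*u^2 + 36*v^2 + 1)^(3/2).
At (u, v) = (5/2, -1/2): H = 3748*sqrt(1235)/1525225.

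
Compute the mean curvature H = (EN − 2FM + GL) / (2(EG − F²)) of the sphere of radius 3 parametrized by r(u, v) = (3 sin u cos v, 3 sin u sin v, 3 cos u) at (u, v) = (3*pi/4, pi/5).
H = -1/3

With E = 9, F = 0, G = 9*sin(u)^2, L = -3*sin(u)/Abs(sin(u)), M = 0, N = -3*sin(u)^3/Abs(sin(u)), assemble
  H = (EN − 2FM + GL) / (2(EG − F²)) = -sin(u)/(3*Abs(sin(u))).
At (u, v) = (3*pi/4, pi/5): H = -1/3.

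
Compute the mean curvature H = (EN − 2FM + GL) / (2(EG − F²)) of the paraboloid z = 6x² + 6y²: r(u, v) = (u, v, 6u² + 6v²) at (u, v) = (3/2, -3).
H = 9732*sqrt(1621)/2627641

With E = 144*u^2 + 1, F = 144*u*v, G = 144*v^2 + 1, L = 12/sqrt(144*u^2 + 144*v^2 + 1), M = 0, N = 12/sqrt(144*u^2 + 144*v^2 + 1), assemble
  H = (EN − 2FM + GL) / (2(EG − F²)) = 12*(72*u^2 + 72*v^2 + 1)/(144*u^2 + 144*v^2 + 1)^(3/2).
At (u, v) = (3/2, -3): H = 9732*sqrt(1621)/2627641.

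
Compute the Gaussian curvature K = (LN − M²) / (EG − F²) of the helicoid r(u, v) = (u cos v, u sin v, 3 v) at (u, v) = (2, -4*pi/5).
K = -9/169

Coefficients of the first fundamental form: E = 1, F = 0, G = u^2 + 9.
Coefficients of the second fundamental form: L = 0, M = -3/sqrt(u^2 + 9), N = 0.
Assemble K = (LN − M²)/(EG − F²) = -9/(u^2 + 9)^2. At (u, v) = (2, -4*pi/5): K = -9/169.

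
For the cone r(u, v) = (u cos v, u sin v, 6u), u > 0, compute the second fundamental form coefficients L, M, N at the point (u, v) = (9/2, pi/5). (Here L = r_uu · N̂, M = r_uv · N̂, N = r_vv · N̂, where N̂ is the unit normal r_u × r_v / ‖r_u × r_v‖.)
L = 0;  M = 0;  N = 27*sqrt(37)/37

Compute the unit normal N̂(u, v) = (-6*sqrt(37)*u*cos(v)/(37*Abs(u)), -6*sqrt(37)*u*sin(v)/(37*Abs(u)), sqrt(37)*u/(37*Abs(u))), and the second partials r_uu, r_uv, r_vv. Take dot products:
  L(u, v) = r_uu · N̂ = 0,
  M(u, v) = r_uv · N̂ = 0,
  N(u, v) = r_vv · N̂ = 6*sqrt(37)*u^2/(37*Abs(u)).
Evaluating at (u, v) = (9/2, pi/5):
  L = 0, M = 0, N = 27*sqrt(37)/37.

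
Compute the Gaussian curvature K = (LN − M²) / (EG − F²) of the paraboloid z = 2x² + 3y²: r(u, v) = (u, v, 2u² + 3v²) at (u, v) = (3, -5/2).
K = 6/34225

Coefficients of the first fundamental form: E = 16*u^2 + 1, F = 24*u*v, G = 36*v^2 + 1.
Coefficients of the second fundamental form: L = 4/sqrt(16*u^2 + 36*v^2 + 1), M = 0, N = 6/sqrt(16*u^2 + 36*v^2 + 1).
Assemble K = (LN − M²)/(EG − F²) = 24/(256*u^4 + 1152*u^2*v^2 + 32*u^2 + 1296*v^4 + 72*v^2 + 1). At (u, v) = (3, -5/2): K = 6/34225.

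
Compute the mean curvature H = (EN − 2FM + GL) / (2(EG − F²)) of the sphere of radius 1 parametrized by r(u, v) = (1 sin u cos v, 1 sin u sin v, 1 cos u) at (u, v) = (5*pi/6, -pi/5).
H = -1

With E = 1, F = 0, G = sin(u)^2, L = -sin(u)/Abs(sin(u)), M = 0, N = -sin(u)^3/Abs(sin(u)), assemble
  H = (EN − 2FM + GL) / (2(EG − F²)) = -sin(u)/Abs(sin(u)).
At (u, v) = (5*pi/6, -pi/5): H = -1.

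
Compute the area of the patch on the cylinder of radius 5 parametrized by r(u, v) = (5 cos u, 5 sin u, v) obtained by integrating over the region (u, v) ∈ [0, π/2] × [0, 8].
Area = 20*pi

Area = ∫∫ √(EG − F²) du dv with √(EG − F²) = 5. Integrating over [0, π/2] × [0, 8] gives 20*pi.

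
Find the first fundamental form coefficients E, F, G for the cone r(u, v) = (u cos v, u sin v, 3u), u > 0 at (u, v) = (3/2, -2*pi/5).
E = 10;  F = 0;  G = 9/4

Partials: r_u = (cos(v), sin(v), 3), r_v = (-u*sin(v), u*cos(v), 0). As functions of (u, v):
  E = r_u · r_u = 10,
  F = r_u · r_v = 0,
  G = r_v · r_v = u^2.
Evaluating at (u, v) = (3/2, -2*pi/5): E = 10, F = 0, G = 9/4.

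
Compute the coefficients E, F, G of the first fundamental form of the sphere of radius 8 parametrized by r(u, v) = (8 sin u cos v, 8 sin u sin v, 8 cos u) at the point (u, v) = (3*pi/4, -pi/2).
E = 64;  F = 0;  G = 32

Partials: r_u = (8*cos(u)*cos(v), 8*sin(v)*cos(u), -8*sin(u)), r_v = (-8*sin(u)*sin(v), 8*sin(u)*cos(v), 0). As functions of (u, v):
  E = r_u · r_u = 64,
  F = r_u · r_v = 0,
  G = r_v · r_v = 64*sin(u)^2.
Evaluating at (u, v) = (3*pi/4, -pi/2): E = 64, F = 0, G = 32.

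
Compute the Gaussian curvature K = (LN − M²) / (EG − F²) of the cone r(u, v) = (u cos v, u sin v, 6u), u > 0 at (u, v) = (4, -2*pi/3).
K = 0

Coefficients of the first fundamental form: E = 37, F = 0, G = u^2.
Coefficients of the second fundamental form: L = 0, M = 0, N = 6*sqrt(37)*u^2/(37*Abs(u)).
Assemble K = (LN − M²)/(EG − F²) = 0. At (u, v) = (4, -2*pi/3): K = 0.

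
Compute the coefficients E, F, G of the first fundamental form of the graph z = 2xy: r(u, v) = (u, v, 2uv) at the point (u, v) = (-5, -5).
E = 101;  F = 100;  G = 101

Partials: r_u = (1, 0, 2*v), r_v = (0, 1, 2*u). As functions of (u, v):
  E = r_u · r_u = 4*v^2 + 1,
  F = r_u · r_v = 4*u*v,
  G = r_v · r_v = 4*u^2 + 1.
Evaluating at (u, v) = (-5, -5): E = 101, F = 100, G = 101.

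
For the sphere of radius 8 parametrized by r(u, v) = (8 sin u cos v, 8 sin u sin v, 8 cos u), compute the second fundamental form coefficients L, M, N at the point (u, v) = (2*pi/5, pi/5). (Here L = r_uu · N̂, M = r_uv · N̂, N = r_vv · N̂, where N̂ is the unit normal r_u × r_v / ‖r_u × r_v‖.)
L = -8;  M = 0;  N = -5 - sqrt(5)

Compute the unit normal N̂(u, v) = (sin(u)^2*cos(v)/Abs(sin(u)), sin(u)^2*sin(v)/Abs(sin(u)), sin(2*u)/(2*Abs(sin(u)))), and the second partials r_uu, r_uv, r_vv. Take dot products:
  L(u, v) = r_uu · N̂ = -8*sin(u)/Abs(sin(u)),
  M(u, v) = r_uv · N̂ = 0,
  N(u, v) = r_vv · N̂ = -8*sin(u)^3/Abs(sin(u)).
Evaluating at (u, v) = (2*pi/5, pi/5):
  L = -8, M = 0, N = -5 - sqrt(5).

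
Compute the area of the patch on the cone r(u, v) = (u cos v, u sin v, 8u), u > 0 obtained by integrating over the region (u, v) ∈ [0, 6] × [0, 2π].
Area = 36*sqrt(65)*pi

Area = ∫∫ √(EG − F²) du dv with √(EG − F²) = sqrt(65)*Abs(u). Integrating over [0, 6] × [0, 2π] gives 36*sqrt(65)*pi.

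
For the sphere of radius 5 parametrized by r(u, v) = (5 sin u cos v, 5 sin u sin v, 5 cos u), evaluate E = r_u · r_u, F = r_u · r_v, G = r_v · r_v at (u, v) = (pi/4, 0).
E = 25;  F = 0;  G = 25/2

Partials: r_u = (5*cos(u)*cos(v), 5*sin(v)*cos(u), -5*sin(u)), r_v = (-5*sin(u)*sin(v), 5*sin(u)*cos(v), 0). As functions of (u, v):
  E = r_u · r_u = 25,
  F = r_u · r_v = 0,
  G = r_v · r_v = 25*sin(u)^2.
Evaluating at (u, v) = (pi/4, 0): E = 25, F = 0, G = 25/2.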